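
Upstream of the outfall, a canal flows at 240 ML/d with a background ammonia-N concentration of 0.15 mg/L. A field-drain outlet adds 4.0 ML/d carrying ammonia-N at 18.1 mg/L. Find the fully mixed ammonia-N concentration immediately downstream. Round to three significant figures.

Mass balance: C = (240.0·0.1500 + 4.000·18.10) / 244.0 = 108.4/244.0 = 0.4443 mg/L.

0.444 mg/L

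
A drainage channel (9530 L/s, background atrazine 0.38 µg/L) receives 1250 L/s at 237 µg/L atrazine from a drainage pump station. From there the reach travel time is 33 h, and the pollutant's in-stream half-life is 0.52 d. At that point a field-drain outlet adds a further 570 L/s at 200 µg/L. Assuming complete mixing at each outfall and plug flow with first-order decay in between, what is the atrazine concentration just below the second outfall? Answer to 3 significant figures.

14.3 µg/L

Mixed concentration C = ΣQC/ΣQ = (9530·0.3800 + 1250·237.0) / 10780 = 299900/10780 = 27.82 µg/L; combined flow 10780 L/s.
Half-life 0.52 d → k = ln 2 / 0.52 = 1.333 d⁻¹.
Decay over the reach: 27.82·exp(−kt) = 27.82·0.1600 = 4.450 µg/L.
Second outfall: C = (10780·4.450 + 570.0·200.0)/11350 = 14.27 µg/L.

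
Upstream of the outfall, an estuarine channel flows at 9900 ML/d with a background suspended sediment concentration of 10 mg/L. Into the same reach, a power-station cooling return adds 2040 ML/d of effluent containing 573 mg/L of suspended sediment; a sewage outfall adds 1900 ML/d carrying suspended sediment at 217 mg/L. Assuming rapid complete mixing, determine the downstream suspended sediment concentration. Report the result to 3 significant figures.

121 mg/L

Conservation of mass: C = (9900·10.00 + 2040·573.0 + 1900·217.0) / 13840 = 1680000/13840 = 121.4 mg/L.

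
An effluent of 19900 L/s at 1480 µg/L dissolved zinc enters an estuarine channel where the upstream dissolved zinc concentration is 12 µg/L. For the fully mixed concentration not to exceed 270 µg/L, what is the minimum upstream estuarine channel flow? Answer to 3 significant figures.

Set C_mix = 270: (Q·12.00 + 19900·1480) / (Q + 19900) = 270
→ Q = 19900·(1480 − 270)/(270 − 12.00) = 93330 L/s.

93300 L/s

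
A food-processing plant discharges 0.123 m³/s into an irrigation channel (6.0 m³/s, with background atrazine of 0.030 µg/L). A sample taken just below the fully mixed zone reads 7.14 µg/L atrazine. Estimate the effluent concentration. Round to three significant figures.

Mass balance: 6.000·0.03000 + 0.1230·Cₑ = 6.123·7.140
→ Cₑ = (6.123·7.140 − 6.000·0.03000) / 0.1230 = 354.0 µg/L.

354 µg/L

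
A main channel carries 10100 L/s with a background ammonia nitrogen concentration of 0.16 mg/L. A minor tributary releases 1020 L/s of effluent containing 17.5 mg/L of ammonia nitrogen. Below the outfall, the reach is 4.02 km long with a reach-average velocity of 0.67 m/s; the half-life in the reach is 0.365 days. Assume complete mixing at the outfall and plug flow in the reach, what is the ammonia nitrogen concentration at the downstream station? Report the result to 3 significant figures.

After mixing, C = (10100·0.1600 + 1020·17.50) / 11120 = 19470/11120 = 1.751 mg/L.
Travel time t = 4.02·1000 / 0.67 = 6000 s = 1.667 h.
Half-life 0.365 d → k = ln 2 / 0.365 = 1.899 d⁻¹.
Applying C = C₀e^(−kt): 1.751 × 0.8764 = 1.534 mg/L.

1.53 mg/L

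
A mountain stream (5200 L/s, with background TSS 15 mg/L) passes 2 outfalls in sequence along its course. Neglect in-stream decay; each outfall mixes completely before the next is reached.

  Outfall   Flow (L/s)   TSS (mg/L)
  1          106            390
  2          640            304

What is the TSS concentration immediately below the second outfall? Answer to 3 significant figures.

After outfall 1: Q = 5200 + 106.0 = 5306 L/s; C = (5200·15.00 + 106.0·390.0)/5306 = 22.49 mg/L.
After outfall 2: Q = 5306 + 640.0 = 5946 L/s; C = (5306·22.49 + 640.0·304.0)/5946 = 52.79 mg/L.

52.8 mg/L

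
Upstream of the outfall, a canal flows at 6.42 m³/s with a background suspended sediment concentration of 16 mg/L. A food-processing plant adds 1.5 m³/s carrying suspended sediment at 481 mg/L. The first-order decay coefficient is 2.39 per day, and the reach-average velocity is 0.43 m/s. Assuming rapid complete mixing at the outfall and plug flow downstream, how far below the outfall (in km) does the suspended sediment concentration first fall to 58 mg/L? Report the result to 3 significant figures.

Conservation of mass: C = (6.420·16.00 + 1.500·481.0) / 7.920 = 824.2/7.920 = 104.1 mg/L.
Set 104.1·exp(−k·t) = 58 → t = ln(104.1/58)/k = 21130 s = 5.870 h.
Distance = v·t = 0.43·21130 = 9088 m = 9.088 km.

9.09 km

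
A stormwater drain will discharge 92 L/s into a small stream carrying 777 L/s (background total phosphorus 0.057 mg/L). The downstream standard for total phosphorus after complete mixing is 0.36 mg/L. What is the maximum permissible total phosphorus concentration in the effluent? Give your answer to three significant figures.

2.92 mg/L

At the limit, (Qr·Cr + Qe·Cₑ)/(Qr + Qe) = 0.36:
Cₑ = (869.0·0.36 − 777.0·0.05700) / 92.00 = 2.919 mg/L.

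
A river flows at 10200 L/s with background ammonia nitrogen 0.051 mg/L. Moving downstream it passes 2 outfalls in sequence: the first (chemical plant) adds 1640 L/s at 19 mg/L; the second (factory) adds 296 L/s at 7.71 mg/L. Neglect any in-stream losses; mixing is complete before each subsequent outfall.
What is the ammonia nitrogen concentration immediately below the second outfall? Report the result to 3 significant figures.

2.80 mg/L

Outfall 1: combined Q = 11840 L/s; C = (10200·0.05100 + 1640·19.00)/11840 = 2.676 mg/L.
Outfall 2: combined Q = 12140 L/s; C = (11840·2.676 + 296.0·7.710)/12140 = 2.798 mg/L.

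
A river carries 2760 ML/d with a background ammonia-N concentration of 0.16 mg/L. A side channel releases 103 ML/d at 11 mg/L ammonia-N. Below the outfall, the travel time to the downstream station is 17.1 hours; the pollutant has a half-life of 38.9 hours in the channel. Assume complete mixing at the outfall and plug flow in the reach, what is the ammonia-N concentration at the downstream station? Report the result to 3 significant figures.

Flow-weighted average: C = (2760·0.1600 + 103.0·11.00) / 2863 = 1575/2863 = 0.5500 mg/L.
Half-life 38.9 h → k = ln 2 / 38.9 = 0.01782 h⁻¹ = 0.4276 d⁻¹.
Decay over the reach: 0.5500·exp(−kt) = 0.5500·0.7373 = 0.4055 mg/L.

0.406 mg/L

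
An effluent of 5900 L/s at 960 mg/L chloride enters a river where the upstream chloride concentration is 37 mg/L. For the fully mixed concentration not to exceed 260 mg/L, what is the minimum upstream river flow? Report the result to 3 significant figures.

18500 L/s

Set C_mix = 260: (Q·37.00 + 5900·960.0) / (Q + 5900) = 260
→ Q = 5900·(960.0 − 260)/(260 − 37.00) = 18520 L/s.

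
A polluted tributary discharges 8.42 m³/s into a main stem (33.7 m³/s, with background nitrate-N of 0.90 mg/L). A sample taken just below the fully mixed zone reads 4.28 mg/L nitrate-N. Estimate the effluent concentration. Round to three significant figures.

Mass balance: 33.70·0.9000 + 8.420·Cₑ = 42.12·4.280
→ Cₑ = (42.12·4.280 − 33.70·0.9000) / 8.420 = 17.81 mg/L.

17.8 mg/L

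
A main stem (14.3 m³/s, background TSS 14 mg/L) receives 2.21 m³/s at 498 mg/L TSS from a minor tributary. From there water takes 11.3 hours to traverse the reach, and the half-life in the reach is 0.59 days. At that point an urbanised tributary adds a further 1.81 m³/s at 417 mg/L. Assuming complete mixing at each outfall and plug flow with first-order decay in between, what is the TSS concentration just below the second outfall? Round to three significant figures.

82.0 mg/L

Mass balance: C = (14.30·14.00 + 2.210·498.0) / 16.51 = 1301/16.51 = 78.79 mg/L; combined flow 16.51 m³/s.
Half-life 0.59 d → k = ln 2 / 0.59 = 1.175 d⁻¹.
Applying C = C₀e^(−kt): 78.79 × 0.5751 = 45.31 mg/L.
Second outfall: C = (16.51·45.31 + 1.810·417.0)/18.32 = 82.04 mg/L.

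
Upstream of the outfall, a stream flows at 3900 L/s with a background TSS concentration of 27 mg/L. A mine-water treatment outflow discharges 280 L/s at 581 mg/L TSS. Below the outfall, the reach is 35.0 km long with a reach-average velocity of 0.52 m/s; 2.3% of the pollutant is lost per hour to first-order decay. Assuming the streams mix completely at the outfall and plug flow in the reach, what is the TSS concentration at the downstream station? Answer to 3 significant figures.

41.5 mg/L

Flow-weighted average: C = (3900·27.00 + 280.0·581.0) / 4180 = 268000/4180 = 64.11 mg/L.
Travel time t = 35.0·1000 / 0.52 = 67310 s = 18.70 h.
2.3%/h lost → k = −ln(1 − 0.023) = 0.02327 h⁻¹.
Decay over the reach: 64.11·exp(−kt) = 64.11·0.6472 = 41.49 mg/L.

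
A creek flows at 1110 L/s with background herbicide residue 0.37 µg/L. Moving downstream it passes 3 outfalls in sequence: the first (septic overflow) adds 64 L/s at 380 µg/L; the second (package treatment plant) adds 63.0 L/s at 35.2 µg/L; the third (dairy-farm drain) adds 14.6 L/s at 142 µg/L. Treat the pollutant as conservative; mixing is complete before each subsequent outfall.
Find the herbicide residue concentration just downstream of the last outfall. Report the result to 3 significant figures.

Outfall 1: combined Q = 1174 L/s; C = (1110·0.3700 + 64.00·380.0)/1174 = 21.07 µg/L.
Outfall 2: combined Q = 1237 L/s; C = (1174·21.07 + 63.00·35.20)/1237 = 21.79 µg/L.
Outfall 3: combined Q = 1252 L/s; C = (1237·21.79 + 14.60·142.0)/1252 = 23.19 µg/L.

23.2 µg/L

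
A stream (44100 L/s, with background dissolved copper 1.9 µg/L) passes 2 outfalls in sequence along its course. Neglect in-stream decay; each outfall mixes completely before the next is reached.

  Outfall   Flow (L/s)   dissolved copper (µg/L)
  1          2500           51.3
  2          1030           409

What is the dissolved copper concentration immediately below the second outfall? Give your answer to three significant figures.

13.3 µg/L

Outfall 1: combined Q = 46600 L/s; C = (44100·1.900 + 2500·51.30)/46600 = 4.550 µg/L.
Outfall 2: combined Q = 47630 L/s; C = (46600·4.550 + 1030·409.0)/47630 = 13.30 µg/L.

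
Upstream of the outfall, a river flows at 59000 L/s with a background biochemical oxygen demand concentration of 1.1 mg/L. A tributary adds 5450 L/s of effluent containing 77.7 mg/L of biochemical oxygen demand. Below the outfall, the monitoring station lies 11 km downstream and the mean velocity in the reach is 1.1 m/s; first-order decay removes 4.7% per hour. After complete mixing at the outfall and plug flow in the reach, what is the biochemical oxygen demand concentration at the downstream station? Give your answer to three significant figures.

After mixing, C = (59000·1.100 + 5450·77.70) / 64450 = 488400/64450 = 7.577 mg/L.
Travel time t = 11·1000 / 1.1 = 10000 s = 2.778 h.
4.7%/h lost → k = −ln(1 − 0.047) = 0.04814 h⁻¹.
Applying C = C₀e^(−kt): 7.577 × 0.8748 = 6.629 mg/L.

6.63 mg/L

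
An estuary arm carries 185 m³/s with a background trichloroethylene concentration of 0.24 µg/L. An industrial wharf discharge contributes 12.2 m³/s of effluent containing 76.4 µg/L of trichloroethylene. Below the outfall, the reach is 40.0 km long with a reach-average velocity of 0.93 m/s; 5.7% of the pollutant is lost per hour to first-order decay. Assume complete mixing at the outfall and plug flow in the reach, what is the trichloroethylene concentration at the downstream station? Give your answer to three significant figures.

Mixed concentration C = ΣQC/ΣQ = (185.0·0.2400 + 12.20·76.40) / 197.2 = 976.5/197.2 = 4.952 µg/L.
Travel time t = 40.0·1000 / 0.93 = 43010 s = 11.95 h.
5.7%/h lost → k = −ln(1 − 0.057) = 0.05869 h⁻¹.
Applying C = C₀e^(−kt): 4.952 × 0.4960 = 2.456 µg/L.

2.46 µg/L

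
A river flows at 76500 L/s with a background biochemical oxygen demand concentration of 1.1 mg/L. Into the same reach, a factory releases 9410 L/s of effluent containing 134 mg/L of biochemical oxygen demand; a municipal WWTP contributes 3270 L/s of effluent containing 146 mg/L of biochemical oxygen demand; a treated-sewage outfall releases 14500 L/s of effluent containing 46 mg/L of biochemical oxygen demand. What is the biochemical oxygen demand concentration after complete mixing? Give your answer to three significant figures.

24.0 mg/L

Flow-weighted average: C = (76500·1.100 + 9410·134.0 + 3270·146.0 + 14500·46.00) / 103700 = 2490000/103700 = 24.01 mg/L.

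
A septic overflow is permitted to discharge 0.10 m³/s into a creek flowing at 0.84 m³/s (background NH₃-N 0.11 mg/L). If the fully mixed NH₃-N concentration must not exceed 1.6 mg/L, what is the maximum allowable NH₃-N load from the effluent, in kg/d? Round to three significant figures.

122 kg/d

Mass balance at the limit: 0.8400·0.1100 + 0.1000·Cₑ = 0.9400·1.6 → Cₑ = 14.12 mg/L.
Load = 0.1000 m³/s × 14.12 g/m³ × 86 400 s/d = 122.0 kg/d.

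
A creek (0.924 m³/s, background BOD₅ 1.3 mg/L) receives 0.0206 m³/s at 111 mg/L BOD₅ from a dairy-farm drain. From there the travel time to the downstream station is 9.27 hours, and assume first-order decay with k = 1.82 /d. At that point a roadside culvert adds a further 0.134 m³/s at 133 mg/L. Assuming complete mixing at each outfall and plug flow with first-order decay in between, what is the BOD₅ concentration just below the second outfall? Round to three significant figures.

Flow-weighted average: C = (0.9240·1.300 + 0.02060·111.0) / 0.9446 = 3.488/0.9446 = 3.692 mg/L; combined flow 0.9446 m³/s.
Applying C = C₀e^(−kt): 3.692 × 0.4951 = 1.828 mg/L.
At the second outfall, C = (0.9446·1.828 + 0.1340·133.0) / (0.9446 + 0.1340) = 18.12 mg/L.

18.1 mg/L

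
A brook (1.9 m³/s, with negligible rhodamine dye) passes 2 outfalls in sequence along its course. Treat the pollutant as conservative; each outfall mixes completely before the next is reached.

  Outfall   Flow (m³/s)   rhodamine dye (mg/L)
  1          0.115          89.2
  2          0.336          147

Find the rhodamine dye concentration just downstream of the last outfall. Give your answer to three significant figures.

25.4 mg/L

Below outfall 1: Q → 2.015 m³/s, C = (1.900·0 + 0.1150·89.20)/2.015 = 5.091 mg/L.
Below outfall 2: Q → 2.351 m³/s, C = (2.015·5.091 + 0.3360·147.0)/2.351 = 25.37 mg/L.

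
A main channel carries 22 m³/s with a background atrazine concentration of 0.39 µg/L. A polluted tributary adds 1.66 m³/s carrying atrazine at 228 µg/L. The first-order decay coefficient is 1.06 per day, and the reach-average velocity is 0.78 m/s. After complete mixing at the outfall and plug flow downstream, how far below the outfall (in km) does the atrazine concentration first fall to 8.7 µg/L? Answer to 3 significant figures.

40.1 km

Mixed concentration C = ΣQC/ΣQ = (22.00·0.3900 + 1.660·228.0) / 23.66 = 387.1/23.66 = 16.36 µg/L.
Set 16.36·exp(−k·t) = 8.7 → t = ln(16.36/8.7)/k = 51470 s = 14.30 h.
Distance = v·t = 0.78·51470 = 40150 m = 40.15 km.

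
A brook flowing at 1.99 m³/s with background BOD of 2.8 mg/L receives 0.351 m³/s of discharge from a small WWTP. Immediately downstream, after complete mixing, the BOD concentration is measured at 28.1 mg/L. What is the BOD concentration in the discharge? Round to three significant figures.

172 mg/L

Mass balance: 1.990·2.800 + 0.3510·Cₑ = 2.341·28.10
→ Cₑ = (2.341·28.10 − 1.990·2.800) / 0.3510 = 171.5 mg/L.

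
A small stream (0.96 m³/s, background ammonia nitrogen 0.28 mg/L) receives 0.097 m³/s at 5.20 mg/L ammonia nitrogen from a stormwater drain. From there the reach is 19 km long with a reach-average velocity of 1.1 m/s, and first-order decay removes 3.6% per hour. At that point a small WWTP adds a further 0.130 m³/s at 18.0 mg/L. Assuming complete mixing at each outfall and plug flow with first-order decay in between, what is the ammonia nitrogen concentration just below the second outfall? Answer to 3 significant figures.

2.52 mg/L

Conservation of mass: C = (0.9600·0.2800 + 0.09700·5.200) / 1.057 = 0.7732/1.057 = 0.7315 mg/L; combined flow 1.057 m³/s.
Travel time t = 19·1000 / 1.1 = 17270 s = 4.798 h.
3.6%/h lost → k = −ln(1 − 0.036) = 0.03666 h⁻¹.
Decay over the reach: 0.7315·exp(−kt) = 0.7315·0.8387 = 0.6135 mg/L.
Second outfall: C = (1.057·0.6135 + 0.1300·18.00)/1.187 = 2.518 mg/L.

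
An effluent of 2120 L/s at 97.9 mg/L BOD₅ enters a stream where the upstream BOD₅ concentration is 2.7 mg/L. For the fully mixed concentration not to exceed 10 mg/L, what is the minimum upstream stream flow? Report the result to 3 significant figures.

25500 L/s

Set C_mix = 10: (Q·2.700 + 2120·97.90) / (Q + 2120) = 10
→ Q = 2120·(97.90 − 10)/(10 − 2.700) = 25530 L/s.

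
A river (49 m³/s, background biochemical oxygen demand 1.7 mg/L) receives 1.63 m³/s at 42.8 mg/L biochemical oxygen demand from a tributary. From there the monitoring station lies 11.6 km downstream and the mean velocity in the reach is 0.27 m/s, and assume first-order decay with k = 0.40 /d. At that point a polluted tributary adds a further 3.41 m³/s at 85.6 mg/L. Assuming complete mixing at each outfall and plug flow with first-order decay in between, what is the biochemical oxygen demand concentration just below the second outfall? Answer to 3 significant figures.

7.72 mg/L

After mixing, C = (49.00·1.700 + 1.630·42.80) / 50.63 = 153.1/50.63 = 3.023 mg/L; combined flow 50.63 m³/s.
Travel time t = 11.6·1000 / 0.27 = 42960 s = 11.93 h.
After decay, C = 3.023 × e^(−kt) = 3.023 × 0.8196 = 2.478 mg/L.
Second outfall: C = (50.63·2.478 + 3.410·85.60)/54.04 = 7.723 mg/L.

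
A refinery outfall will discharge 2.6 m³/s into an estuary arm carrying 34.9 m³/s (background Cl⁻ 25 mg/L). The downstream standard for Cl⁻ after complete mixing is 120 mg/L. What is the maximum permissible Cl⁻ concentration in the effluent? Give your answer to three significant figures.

1400 mg/L

At the limit, (Qr·Cr + Qe·Cₑ)/(Qr + Qe) = 120:
Cₑ = (37.50·120 − 34.90·25.00) / 2.600 = 1395 mg/L.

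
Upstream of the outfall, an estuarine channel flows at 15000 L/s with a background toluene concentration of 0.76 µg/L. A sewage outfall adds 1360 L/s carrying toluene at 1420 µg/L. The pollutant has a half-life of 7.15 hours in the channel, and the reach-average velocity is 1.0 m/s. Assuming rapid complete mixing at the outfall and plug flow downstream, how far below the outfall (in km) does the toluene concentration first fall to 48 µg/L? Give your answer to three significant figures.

Conservation of mass: C = (15000·0.7600 + 1360·1420) / 16360 = 1943000/16360 = 118.7 µg/L.
Half-life 7.15 h → k = ln 2 / 7.15 = 0.09694 h⁻¹ = 2.327 d⁻¹.
Set 118.7·exp(−k·t) = 48 → t = ln(118.7/48)/k = 33630 s = 9.343 h.
Distance = v·t = 1.0·33630 = 33630 m = 33.63 km.

33.6 km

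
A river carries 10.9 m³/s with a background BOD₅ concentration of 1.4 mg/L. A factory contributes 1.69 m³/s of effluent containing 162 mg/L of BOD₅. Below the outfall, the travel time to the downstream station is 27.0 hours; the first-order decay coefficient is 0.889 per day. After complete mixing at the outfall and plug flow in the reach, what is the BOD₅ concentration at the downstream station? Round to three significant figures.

Flow-weighted average: C = (10.90·1.400 + 1.690·162.0) / 12.59 = 289.0/12.59 = 22.96 mg/L.
Applying C = C₀e^(−kt): 22.96 × 0.3678 = 8.445 mg/L.

8.44 mg/L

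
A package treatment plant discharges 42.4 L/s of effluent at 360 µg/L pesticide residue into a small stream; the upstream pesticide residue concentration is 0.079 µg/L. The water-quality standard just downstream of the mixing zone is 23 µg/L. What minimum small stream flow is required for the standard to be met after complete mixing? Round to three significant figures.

Set C_mix = 23: (Q·0.07900 + 42.40·360.0) / (Q + 42.40) = 23
→ Q = 42.40·(360.0 − 23)/(23 − 0.07900) = 623.4 L/s.

623 L/s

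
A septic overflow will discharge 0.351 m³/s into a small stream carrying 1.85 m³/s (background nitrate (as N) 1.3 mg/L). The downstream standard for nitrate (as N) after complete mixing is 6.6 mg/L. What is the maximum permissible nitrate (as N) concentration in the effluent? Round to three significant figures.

At the limit, (Qr·Cr + Qe·Cₑ)/(Qr + Qe) = 6.6:
Cₑ = (2.201·6.6 − 1.850·1.300) / 0.3510 = 34.53 mg/L.

34.5 mg/L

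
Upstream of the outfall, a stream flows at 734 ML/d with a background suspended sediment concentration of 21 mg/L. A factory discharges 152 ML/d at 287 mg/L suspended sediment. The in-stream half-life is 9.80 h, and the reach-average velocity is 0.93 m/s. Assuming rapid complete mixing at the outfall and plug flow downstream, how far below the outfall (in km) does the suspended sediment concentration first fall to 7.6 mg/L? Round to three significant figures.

103 km

Mixed concentration C = ΣQC/ΣQ = (734.0·21.00 + 152.0·287.0) / 886.0 = 59040/886.0 = 66.63 mg/L.
Half-life 9.80 h → k = ln 2 / 9.80 = 0.07073 h⁻¹ = 1.698 d⁻¹.
Set 66.63·exp(−k·t) = 7.6 → t = ln(66.63/7.6)/k = 110500 s = 30.70 h.
Distance = v·t = 0.93·110500 = 102800 m = 102.8 km.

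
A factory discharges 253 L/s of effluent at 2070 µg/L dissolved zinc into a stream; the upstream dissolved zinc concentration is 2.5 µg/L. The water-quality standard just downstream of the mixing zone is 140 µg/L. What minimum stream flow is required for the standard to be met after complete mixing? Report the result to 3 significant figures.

Set C_mix = 140: (Q·2.500 + 253.0·2070) / (Q + 253.0) = 140
→ Q = 253.0·(2070 − 140)/(140 − 2.500) = 3551 L/s.

3550 L/s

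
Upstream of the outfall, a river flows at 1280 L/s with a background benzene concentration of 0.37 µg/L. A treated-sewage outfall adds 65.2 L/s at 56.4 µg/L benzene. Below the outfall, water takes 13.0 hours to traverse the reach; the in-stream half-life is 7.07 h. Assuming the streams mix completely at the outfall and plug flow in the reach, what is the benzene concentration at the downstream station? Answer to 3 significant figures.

0.863 µg/L

Flow-weighted average: C = (1280·0.3700 + 65.20·56.40) / 1345 = 4151/1345 = 3.086 µg/L.
Half-life 7.07 h → k = ln 2 / 7.07 = 0.09804 h⁻¹ = 2.353 d⁻¹.
Applying C = C₀e^(−kt): 3.086 × 0.2796 = 0.8626 µg/L.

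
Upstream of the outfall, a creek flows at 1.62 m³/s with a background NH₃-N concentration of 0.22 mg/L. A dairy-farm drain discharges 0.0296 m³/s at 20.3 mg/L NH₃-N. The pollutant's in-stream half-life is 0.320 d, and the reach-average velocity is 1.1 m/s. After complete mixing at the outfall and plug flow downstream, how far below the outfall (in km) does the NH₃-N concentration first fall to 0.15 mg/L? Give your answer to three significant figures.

Mixed concentration C = ΣQC/ΣQ = (1.620·0.2200 + 0.02960·20.30) / 1.650 = 0.9573/1.650 = 0.5803 mg/L.
Half-life 0.320 d → k = ln 2 / 0.320 = 2.166 d⁻¹.
Set 0.5803·exp(−k·t) = 0.15 → t = ln(0.5803/0.15)/k = 53970 s = 14.99 h.
Distance = v·t = 1.1·53970 = 59360 m = 59.36 km.

59.4 km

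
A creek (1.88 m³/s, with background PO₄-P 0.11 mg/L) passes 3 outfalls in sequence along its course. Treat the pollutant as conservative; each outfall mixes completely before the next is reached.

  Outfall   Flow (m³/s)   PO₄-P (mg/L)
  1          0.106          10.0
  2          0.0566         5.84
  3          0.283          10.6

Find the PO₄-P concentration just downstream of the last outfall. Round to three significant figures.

Outfall 1: combined Q = 1.986 m³/s; C = (1.880·0.1100 + 0.1060·10.00)/1.986 = 0.6379 mg/L.
Outfall 2: combined Q = 2.043 m³/s; C = (1.986·0.6379 + 0.05660·5.840)/2.043 = 0.7820 mg/L.
Outfall 3: combined Q = 2.326 m³/s; C = (2.043·0.7820 + 0.2830·10.60)/2.326 = 1.977 mg/L.

1.98 mg/L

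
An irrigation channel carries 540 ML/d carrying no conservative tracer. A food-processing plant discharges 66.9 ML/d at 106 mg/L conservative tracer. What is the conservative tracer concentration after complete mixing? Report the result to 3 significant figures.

Mixed concentration C = ΣQC/ΣQ = (540.0·0 + 66.90·106.0) / 606.9 = 7091/606.9 = 11.68 mg/L.

11.7 mg/L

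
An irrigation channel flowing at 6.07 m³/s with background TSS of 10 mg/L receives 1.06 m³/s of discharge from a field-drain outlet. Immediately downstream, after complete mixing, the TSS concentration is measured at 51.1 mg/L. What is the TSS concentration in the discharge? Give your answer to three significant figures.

286 mg/L

Mass balance: 6.070·10.00 + 1.060·Cₑ = 7.130·51.10
→ Cₑ = (7.130·51.10 − 6.070·10.00) / 1.060 = 286.5 mg/L.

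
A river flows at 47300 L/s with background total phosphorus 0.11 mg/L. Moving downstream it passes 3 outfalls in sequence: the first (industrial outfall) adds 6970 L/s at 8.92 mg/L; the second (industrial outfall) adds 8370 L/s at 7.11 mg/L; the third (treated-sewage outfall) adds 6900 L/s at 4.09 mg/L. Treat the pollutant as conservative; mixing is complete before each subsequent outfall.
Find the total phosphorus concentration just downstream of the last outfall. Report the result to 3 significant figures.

Outfall 1: combined Q = 54270 L/s; C = (47300·0.1100 + 6970·8.920)/54270 = 1.241 mg/L.
Outfall 2: combined Q = 62640 L/s; C = (54270·1.241 + 8370·7.110)/62640 = 2.026 mg/L.
Outfall 3: combined Q = 69540 L/s; C = (62640·2.026 + 6900·4.090)/69540 = 2.230 mg/L.

2.23 mg/L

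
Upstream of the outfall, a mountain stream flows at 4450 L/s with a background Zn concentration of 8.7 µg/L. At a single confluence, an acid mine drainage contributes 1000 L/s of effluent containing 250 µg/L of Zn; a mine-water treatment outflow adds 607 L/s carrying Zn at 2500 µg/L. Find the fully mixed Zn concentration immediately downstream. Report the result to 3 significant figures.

298 µg/L

Flow-weighted average: C = (4450·8.700 + 1000·250.0 + 607.0·2500) / 6057 = 1806000/6057 = 298.2 µg/L.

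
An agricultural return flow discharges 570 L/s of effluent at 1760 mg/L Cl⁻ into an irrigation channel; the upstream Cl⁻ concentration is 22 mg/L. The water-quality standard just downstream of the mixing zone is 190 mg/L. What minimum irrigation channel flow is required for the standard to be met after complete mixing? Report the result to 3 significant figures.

5330 L/s

Set C_mix = 190: (Q·22.00 + 570.0·1760) / (Q + 570.0) = 190
→ Q = 570.0·(1760 − 190)/(190 − 22.00) = 5327 L/s.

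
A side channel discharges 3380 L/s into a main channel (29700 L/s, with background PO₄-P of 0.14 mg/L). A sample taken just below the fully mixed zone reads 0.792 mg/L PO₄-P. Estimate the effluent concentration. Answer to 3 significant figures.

6.52 mg/L

Mass balance: 29700·0.1400 + 3380·Cₑ = 33080·0.7920
→ Cₑ = (33080·0.7920 − 29700·0.1400) / 3380 = 6.521 mg/L.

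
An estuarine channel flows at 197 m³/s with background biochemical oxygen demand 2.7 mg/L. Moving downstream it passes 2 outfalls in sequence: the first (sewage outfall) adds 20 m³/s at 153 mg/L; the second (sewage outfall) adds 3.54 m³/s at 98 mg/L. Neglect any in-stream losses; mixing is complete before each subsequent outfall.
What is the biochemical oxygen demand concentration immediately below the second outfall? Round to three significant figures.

Below outfall 1: Q → 217.0 m³/s, C = (197.0·2.700 + 20.00·153.0)/217.0 = 16.55 mg/L.
Below outfall 2: Q → 220.5 m³/s, C = (217.0·16.55 + 3.540·98.00)/220.5 = 17.86 mg/L.

17.9 mg/L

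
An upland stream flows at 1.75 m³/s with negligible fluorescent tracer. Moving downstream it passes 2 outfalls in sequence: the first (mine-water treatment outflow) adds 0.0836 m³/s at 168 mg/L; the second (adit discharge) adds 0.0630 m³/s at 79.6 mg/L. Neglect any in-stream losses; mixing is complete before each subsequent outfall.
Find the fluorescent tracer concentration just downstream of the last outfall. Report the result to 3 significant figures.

10.0 mg/L

Outfall 1: combined Q = 1.834 m³/s; C = (1.750·0 + 0.08360·168.0)/1.834 = 7.660 mg/L.
Outfall 2: combined Q = 1.897 m³/s; C = (1.834·7.660 + 0.06300·79.60)/1.897 = 10.05 mg/L.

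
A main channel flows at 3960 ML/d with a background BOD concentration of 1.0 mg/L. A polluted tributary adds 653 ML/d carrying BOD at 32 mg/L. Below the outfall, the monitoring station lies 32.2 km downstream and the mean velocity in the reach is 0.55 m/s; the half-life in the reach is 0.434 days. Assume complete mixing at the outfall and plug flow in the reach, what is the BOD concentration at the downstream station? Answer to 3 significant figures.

1.83 mg/L

After mixing, C = (3960·1.000 + 653.0·32.00) / 4613 = 24860/4613 = 5.388 mg/L.
Travel time t = 32.2·1000 / 0.55 = 58550 s = 16.26 h.
Half-life 0.434 d → k = ln 2 / 0.434 = 1.597 d⁻¹.
Decay over the reach: 5.388·exp(−kt) = 5.388·0.3388 = 1.826 mg/L.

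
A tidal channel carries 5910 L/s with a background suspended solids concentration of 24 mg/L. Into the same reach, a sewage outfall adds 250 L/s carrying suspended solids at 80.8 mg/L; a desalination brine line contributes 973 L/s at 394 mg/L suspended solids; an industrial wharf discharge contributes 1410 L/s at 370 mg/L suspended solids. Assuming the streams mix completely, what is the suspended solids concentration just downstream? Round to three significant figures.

Conservation of mass: C = (5910·24.00 + 250.0·80.80 + 973.0·394.0 + 1410·370.0) / 8543 = 1067000/8543 = 124.9 mg/L.

125 mg/L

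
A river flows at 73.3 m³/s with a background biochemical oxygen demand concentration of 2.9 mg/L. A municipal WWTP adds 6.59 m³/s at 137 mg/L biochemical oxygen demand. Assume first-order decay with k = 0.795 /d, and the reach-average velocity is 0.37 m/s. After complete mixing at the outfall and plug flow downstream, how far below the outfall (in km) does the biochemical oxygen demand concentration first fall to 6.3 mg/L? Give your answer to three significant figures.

Mixed concentration C = ΣQC/ΣQ = (73.30·2.900 + 6.590·137.0) / 79.89 = 1115/79.89 = 13.96 mg/L.
Set 13.96·exp(−k·t) = 6.3 → t = ln(13.96/6.3)/k = 86480 s = 24.02 h.
Distance = v·t = 0.37·86480 = 32000 m = 32.00 km.

32.0 km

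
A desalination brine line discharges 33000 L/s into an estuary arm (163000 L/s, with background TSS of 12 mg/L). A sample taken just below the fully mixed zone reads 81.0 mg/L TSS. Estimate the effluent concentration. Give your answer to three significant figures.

Mass balance: 163000·12.00 + 33000·Cₑ = 196000·81.00
→ Cₑ = (196000·81.00 − 163000·12.00) / 33000 = 421.8 mg/L.

422 mg/L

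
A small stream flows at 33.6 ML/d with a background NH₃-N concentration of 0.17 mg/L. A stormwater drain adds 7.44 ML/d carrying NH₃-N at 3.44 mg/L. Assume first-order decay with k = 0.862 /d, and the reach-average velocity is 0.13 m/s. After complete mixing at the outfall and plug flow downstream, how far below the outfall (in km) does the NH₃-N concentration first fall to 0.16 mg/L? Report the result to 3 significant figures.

Conservation of mass: C = (33.60·0.1700 + 7.440·3.440) / 41.04 = 31.31/41.04 = 0.7628 mg/L.
Set 0.7628·exp(−k·t) = 0.16 → t = ln(0.7628/0.16)/k = 156500 s = 43.48 h.
Distance = v·t = 0.13·156500 = 20350 m = 20.35 km.

20.4 km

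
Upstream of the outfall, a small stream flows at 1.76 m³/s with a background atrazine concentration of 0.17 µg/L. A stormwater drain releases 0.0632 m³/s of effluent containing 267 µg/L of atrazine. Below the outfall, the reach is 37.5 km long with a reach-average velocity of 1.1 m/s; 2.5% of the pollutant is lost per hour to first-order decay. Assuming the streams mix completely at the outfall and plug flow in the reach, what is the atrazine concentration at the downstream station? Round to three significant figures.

Mixed concentration C = ΣQC/ΣQ = (1.760·0.1700 + 0.06320·267.0) / 1.823 = 17.17/1.823 = 9.419 µg/L.
Travel time t = 37.5·1000 / 1.1 = 34090 s = 9.470 h.
2.5%/h lost → k = −ln(1 − 0.025) = 0.02532 h⁻¹.
After decay, C = 9.419 × e^(−kt) = 9.419 × 0.7868 = 7.411 µg/L.

7.41 µg/L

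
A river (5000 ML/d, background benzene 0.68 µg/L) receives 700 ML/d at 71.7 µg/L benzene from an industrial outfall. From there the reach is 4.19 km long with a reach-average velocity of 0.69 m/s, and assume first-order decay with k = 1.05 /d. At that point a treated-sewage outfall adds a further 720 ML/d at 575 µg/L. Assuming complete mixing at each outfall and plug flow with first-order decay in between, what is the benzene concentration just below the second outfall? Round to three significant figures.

Flow-weighted average: C = (5000·0.6800 + 700.0·71.70) / 5700 = 53590/5700 = 9.402 µg/L; combined flow 5700 ML/d.
Travel time t = 4.19·1000 / 0.69 = 6072 s = 1.687 h.
After decay, C = 9.402 × e^(−kt) = 9.402 × 0.9289 = 8.733 µg/L.
At the second outfall, C = (5700·8.733 + 720.0·575.0) / (5700 + 720.0) = 72.24 µg/L.

72.2 µg/L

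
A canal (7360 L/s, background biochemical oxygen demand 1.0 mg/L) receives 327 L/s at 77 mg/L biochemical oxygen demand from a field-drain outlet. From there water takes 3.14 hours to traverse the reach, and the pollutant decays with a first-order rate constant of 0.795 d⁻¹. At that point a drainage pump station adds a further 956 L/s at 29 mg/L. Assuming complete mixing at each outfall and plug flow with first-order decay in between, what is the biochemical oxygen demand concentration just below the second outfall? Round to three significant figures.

6.60 mg/L

Mass balance: C = (7360·1.000 + 327.0·77.00) / 7687 = 32540/7687 = 4.233 mg/L; combined flow 7687 L/s.
After decay, C = 4.233 × e^(−kt) = 4.233 × 0.9012 = 3.815 mg/L.
At the second outfall, C = (7687·3.815 + 956.0·29.00) / (7687 + 956.0) = 6.601 mg/L.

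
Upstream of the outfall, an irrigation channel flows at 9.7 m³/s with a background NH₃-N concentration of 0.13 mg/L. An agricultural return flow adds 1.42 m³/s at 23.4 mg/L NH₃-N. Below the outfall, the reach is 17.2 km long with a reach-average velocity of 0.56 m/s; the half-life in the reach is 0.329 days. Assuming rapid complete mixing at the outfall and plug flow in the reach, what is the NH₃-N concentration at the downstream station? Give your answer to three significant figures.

1.47 mg/L

Mass balance: C = (9.700·0.1300 + 1.420·23.40) / 11.12 = 34.49/11.12 = 3.102 mg/L.
Travel time t = 17.2·1000 / 0.56 = 30710 s = 8.532 h.
Half-life 0.329 d → k = ln 2 / 0.329 = 2.107 d⁻¹.
First-order decay: C = 3.102·exp(−k·t) = 3.102·0.4729 = 1.467 mg/L.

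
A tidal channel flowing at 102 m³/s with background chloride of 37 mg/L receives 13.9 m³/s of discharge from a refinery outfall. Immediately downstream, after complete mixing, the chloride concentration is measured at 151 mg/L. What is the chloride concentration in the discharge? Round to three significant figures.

Mass balance: 102.0·37.00 + 13.90·Cₑ = 115.9·151.0
→ Cₑ = (115.9·151.0 − 102.0·37.00) / 13.90 = 987.5 mg/L.

988 mg/L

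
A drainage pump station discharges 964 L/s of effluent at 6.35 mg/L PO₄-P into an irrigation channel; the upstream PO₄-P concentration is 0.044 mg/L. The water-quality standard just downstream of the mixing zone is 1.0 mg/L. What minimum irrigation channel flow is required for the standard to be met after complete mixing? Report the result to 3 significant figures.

Set C_mix = 1.0: (Q·0.04400 + 964.0·6.350) / (Q + 964.0) = 1.0
→ Q = 964.0·(6.350 − 1.0)/(1.0 − 0.04400) = 5395 L/s.

5390 L/s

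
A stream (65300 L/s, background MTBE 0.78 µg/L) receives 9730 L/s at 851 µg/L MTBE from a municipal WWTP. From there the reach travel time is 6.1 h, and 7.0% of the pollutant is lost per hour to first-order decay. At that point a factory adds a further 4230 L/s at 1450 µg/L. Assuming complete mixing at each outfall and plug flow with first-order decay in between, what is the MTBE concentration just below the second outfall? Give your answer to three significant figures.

Mass balance: C = (65300·0.7800 + 9730·851.0) / 75030 = 8331000/75030 = 111.0 µg/L; combined flow 75030 L/s.
7.0%/h lost → k = −ln(1 − 0.07) = 0.07257 h⁻¹.
First-order decay: C = 111.0·exp(−k·t) = 111.0·0.6423 = 71.32 µg/L.
Second outfall: C = (75030·71.32 + 4230·1450)/79260 = 144.9 µg/L.

145 µg/L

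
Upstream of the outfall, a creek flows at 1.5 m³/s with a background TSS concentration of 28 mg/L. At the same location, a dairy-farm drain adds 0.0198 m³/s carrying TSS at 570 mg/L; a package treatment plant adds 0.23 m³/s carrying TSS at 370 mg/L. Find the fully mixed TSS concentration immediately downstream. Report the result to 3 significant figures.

79.1 mg/L

Flow-weighted average: C = (1.500·28.00 + 0.01980·570.0 + 0.2300·370.0) / 1.750 = 138.4/1.750 = 79.09 mg/L.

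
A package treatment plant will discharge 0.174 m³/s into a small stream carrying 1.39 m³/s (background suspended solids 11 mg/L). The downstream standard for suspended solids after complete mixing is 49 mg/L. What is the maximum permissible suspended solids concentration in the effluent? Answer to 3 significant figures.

353 mg/L

At the limit, (Qr·Cr + Qe·Cₑ)/(Qr + Qe) = 49:
Cₑ = (1.564·49 − 1.390·11.00) / 0.1740 = 352.6 mg/L.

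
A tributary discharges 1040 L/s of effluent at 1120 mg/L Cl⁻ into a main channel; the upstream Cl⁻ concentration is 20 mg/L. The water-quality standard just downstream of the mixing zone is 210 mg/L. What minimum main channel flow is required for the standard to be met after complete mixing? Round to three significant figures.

4980 L/s

Set C_mix = 210: (Q·20.00 + 1040·1120) / (Q + 1040) = 210
→ Q = 1040·(1120 − 210)/(210 − 20.00) = 4981 L/s.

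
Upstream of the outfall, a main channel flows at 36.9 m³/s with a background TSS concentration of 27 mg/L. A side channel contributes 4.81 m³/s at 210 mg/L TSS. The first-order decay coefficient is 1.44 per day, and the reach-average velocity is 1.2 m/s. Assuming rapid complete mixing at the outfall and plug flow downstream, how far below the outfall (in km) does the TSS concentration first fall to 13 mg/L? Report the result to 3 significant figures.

94.2 km

Mass balance: C = (36.90·27.00 + 4.810·210.0) / 41.71 = 2006/41.71 = 48.10 mg/L.
Set 48.10·exp(−k·t) = 13 → t = ln(48.10/13)/k = 78500 s = 21.81 h.
Distance = v·t = 1.2·78500 = 94210 m = 94.21 km.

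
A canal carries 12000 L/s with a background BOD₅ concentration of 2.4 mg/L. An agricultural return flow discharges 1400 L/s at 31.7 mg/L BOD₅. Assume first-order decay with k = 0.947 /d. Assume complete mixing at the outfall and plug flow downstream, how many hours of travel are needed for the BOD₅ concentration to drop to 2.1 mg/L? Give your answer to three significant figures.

Mixed concentration C = ΣQC/ΣQ = (12000·2.400 + 1400·31.70) / 13400 = 73180/13400 = 5.461 mg/L.
5.461·exp(−k·t) = 2.1 → t = ln(5.461/2.1)/k = 87200 s = 24.22 h.

24.2 h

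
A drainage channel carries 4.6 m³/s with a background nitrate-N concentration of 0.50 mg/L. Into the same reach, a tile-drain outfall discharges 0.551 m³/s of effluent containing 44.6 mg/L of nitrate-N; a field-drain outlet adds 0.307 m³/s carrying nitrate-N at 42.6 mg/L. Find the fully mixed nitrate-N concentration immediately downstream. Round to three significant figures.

7.32 mg/L

After mixing, C = (4.600·0.5000 + 0.5510·44.60 + 0.3070·42.60) / 5.458 = 39.95/5.458 = 7.320 mg/L.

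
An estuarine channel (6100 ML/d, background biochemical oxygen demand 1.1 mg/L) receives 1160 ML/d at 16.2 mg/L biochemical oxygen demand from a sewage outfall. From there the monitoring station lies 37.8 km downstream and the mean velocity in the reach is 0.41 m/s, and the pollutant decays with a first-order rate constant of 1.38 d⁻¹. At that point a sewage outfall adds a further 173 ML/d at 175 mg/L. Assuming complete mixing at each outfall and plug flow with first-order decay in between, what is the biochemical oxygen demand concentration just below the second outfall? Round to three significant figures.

Mixed concentration C = ΣQC/ΣQ = (6100·1.100 + 1160·16.20) / 7260 = 25500/7260 = 3.513 mg/L; combined flow 7260 ML/d.
Travel time t = 37.8·1000 / 0.41 = 92200 s = 25.61 h.
Applying C = C₀e^(−kt): 3.513 × 0.2293 = 0.8056 mg/L.
At the second outfall, C = (7260·0.8056 + 173.0·175.0) / (7260 + 173.0) = 4.860 mg/L.

4.86 mg/L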